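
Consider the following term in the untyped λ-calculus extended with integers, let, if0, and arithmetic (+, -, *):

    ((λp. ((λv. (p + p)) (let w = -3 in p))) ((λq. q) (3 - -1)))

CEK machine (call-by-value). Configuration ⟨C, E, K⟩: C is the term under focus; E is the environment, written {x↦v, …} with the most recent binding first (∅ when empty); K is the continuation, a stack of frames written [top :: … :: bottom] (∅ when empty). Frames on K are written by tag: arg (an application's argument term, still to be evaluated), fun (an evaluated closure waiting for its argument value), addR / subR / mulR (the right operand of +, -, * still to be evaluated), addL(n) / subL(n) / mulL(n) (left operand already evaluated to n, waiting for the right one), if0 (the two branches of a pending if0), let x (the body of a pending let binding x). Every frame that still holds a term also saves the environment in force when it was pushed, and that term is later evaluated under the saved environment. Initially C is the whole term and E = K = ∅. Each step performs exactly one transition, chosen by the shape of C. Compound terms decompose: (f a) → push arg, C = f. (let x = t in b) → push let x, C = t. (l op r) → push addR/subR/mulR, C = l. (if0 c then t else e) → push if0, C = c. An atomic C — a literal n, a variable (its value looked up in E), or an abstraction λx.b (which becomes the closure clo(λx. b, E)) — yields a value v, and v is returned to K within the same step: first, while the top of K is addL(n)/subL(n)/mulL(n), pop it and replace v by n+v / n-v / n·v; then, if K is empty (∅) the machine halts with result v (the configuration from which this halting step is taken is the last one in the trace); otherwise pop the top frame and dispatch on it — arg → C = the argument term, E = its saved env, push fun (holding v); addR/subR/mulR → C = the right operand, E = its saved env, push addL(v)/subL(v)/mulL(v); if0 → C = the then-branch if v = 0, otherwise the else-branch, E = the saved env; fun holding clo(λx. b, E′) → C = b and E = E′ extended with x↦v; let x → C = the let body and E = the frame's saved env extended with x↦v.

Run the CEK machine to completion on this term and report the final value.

step 0: ⟨C=((λp. ((λv. (p + p)) (let w = -3 in p))) ((λq. q) (3 - -1))); E=∅; K=∅⟩
step 1: ⟨C=(λp. ((λv. (p + p)) (let w = -3 in p))); E=∅; K=[arg]⟩
step 2: ⟨C=((λq. q) (3 - -1)); E=∅; K=[fun]⟩
step 3: ⟨C=(λq. q); E=∅; K=[arg :: fun]⟩
step 4: ⟨C=(3 - -1); E=∅; K=[fun :: fun]⟩
step 5: ⟨C=3; E=∅; K=[subR :: fun :: fun]⟩
step 6: ⟨C=-1; E=∅; K=[subL(3) :: fun :: fun]⟩
step 7: ⟨C=q; E={q↦4}; K=[fun]⟩
step 8: ⟨C=((λv. (p + p)) (let w = -3 in p)); E={p↦4}; K=∅⟩
step 9: ⟨C=(λv. (p + p)); E={p↦4}; K=[arg]⟩
step 10: ⟨C=(let w = -3 in p); E={p↦4}; K=[fun]⟩
step 11: ⟨C=-3; E={p↦4}; K=[let w :: fun]⟩
step 12: ⟨C=p; E={w↦-3, p↦4}; K=[fun]⟩
step 13: ⟨C=(p + p); E={v↦4, p↦4}; K=∅⟩
step 14: ⟨C=p; E={v↦4, p↦4}; K=[addR]⟩
step 15: ⟨C=p; E={v↦4, p↦4}; K=[addL(4)]⟩
→ final value 8

Answer: 8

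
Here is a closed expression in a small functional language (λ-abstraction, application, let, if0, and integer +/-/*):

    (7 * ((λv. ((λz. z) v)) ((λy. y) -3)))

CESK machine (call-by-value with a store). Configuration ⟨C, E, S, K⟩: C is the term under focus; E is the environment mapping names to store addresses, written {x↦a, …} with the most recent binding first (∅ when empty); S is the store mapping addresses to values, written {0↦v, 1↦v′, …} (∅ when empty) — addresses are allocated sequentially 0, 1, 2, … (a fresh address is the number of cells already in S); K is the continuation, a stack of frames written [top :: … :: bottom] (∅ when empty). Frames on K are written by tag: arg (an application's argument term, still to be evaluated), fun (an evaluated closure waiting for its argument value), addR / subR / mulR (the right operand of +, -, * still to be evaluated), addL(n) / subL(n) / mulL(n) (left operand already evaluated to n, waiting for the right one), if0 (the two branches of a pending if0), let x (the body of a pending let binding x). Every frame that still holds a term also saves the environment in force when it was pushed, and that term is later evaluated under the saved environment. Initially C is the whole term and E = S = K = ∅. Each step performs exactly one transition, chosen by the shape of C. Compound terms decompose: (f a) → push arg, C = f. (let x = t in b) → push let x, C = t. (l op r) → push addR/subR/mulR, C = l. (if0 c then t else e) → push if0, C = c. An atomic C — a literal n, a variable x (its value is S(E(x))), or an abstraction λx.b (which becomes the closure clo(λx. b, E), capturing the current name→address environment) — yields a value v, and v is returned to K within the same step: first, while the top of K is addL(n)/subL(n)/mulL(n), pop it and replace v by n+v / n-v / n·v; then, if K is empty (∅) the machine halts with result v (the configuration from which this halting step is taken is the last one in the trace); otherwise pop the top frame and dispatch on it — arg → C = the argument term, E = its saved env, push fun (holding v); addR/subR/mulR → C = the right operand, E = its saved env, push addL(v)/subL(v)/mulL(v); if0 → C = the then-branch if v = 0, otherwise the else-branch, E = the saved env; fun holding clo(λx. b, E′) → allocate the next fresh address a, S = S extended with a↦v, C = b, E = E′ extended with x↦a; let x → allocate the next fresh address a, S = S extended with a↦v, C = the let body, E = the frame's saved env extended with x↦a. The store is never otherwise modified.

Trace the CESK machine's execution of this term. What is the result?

step 0: [C=(7 * ((λv. ((λz. z) v)) ((λy. y) -3))) | E=∅ | S=∅ | K=∅]
step 1: [C=7 | E=∅ | S=∅ | K=[mulR]]
step 2: [C=((λv. ((λz. z) v)) ((λy. y) -3)) | E=∅ | S=∅ | K=[mulL(7)]]
step 3: [C=(λv. ((λz. z) v)) | E=∅ | S=∅ | K=[arg :: mulL(7)]]
step 4: [C=((λy. y) -3) | E=∅ | S=∅ | K=[fun :: mulL(7)]]
step 5: [C=(λy. y) | E=∅ | S=∅ | K=[arg :: fun :: mulL(7)]]
step 6: [C=-3 | E=∅ | S=∅ | K=[fun :: fun :: mulL(7)]]
step 7: [C=y | E={y↦0} | S={0↦-3} | K=[fun :: mulL(7)]]
step 8: [C=((λz. z) v) | E={v↦1} | S={0↦-3, 1↦-3} | K=[mulL(7)]]
step 9: [C=(λz. z) | E={v↦1} | S={0↦-3, 1↦-3} | K=[arg :: mulL(7)]]
step 10: [C=v | E={v↦1} | S={0↦-3, 1↦-3} | K=[fun :: mulL(7)]]
step 11: [C=z | E={z↦2, v↦1} | S={0↦-3, 1↦-3, 2↦-3} | K=[mulL(7)]]
→ final value -21

Answer: -21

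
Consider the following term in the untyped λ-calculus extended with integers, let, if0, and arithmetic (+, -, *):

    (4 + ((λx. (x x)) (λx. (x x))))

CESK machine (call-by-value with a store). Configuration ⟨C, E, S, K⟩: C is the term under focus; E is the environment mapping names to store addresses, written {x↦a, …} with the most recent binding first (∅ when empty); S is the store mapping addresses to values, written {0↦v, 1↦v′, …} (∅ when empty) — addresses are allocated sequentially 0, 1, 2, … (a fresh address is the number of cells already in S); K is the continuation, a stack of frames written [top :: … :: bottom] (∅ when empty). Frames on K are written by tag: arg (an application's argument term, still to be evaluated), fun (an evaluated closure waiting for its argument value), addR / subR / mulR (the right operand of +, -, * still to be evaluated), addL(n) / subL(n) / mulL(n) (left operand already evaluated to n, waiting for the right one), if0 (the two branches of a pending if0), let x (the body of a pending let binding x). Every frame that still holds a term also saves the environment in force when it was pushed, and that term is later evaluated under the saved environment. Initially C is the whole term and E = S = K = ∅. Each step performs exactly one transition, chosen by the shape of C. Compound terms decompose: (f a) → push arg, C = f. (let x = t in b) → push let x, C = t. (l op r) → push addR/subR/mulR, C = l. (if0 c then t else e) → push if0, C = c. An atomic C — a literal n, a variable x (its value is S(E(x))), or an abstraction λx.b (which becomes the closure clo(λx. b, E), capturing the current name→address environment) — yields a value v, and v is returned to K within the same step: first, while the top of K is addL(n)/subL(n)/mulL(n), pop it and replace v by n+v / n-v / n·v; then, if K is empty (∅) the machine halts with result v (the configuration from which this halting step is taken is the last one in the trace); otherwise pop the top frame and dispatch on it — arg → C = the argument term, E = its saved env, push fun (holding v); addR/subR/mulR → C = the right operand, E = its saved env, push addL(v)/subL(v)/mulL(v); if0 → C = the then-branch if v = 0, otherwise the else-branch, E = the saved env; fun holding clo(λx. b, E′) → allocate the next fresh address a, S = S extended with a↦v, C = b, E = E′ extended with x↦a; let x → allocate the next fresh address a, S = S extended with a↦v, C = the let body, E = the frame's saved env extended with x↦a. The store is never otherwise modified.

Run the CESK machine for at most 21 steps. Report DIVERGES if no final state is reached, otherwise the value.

Answer: DIVERGES (no final state within 21 steps)

Machine steps:
step 0: ⟨C=(4 + ((λx. (x x)) (λx. (x x)))); E=∅; S=∅; K=∅⟩
step 1: ⟨C=4; E=∅; S=∅; K=[addR]⟩
step 2: ⟨C=((λx. (x x)) (λx. (x x))); E=∅; S=∅; K=[addL(4)]⟩
step 3: ⟨C=(λx. (x x)); E=∅; S=∅; K=[arg :: addL(4)]⟩
step 4: ⟨C=(λx. (x x)); E=∅; S=∅; K=[fun :: addL(4)]⟩
step 5: ⟨C=(x x); E={x↦0}; S={0↦clo(λx. (x x), ∅)}; K=[addL(4)]⟩
step 6: ⟨C=x; E={x↦0}; S={0↦clo(λx. (x x), ∅)}; K=[arg :: addL(4)]⟩
step 7: ⟨C=x; E={x↦0}; S={0↦clo(λx. (x x), ∅)}; K=[fun :: addL(4)]⟩
step 8: ⟨C=(x x); E={x↦1}; S={0↦clo(λx. (x x), ∅), 1↦clo(λx. (x x), ∅)}; K=[addL(4)]⟩
step 9: ⟨C=x; E={x↦1}; S={0↦clo(λx. (x x), ∅), 1↦clo(λx. (x x), ∅)}; K=[arg :: addL(4)]⟩
step 10: ⟨C=x; E={x↦1}; S={0↦clo(λx. (x x), ∅), 1↦clo(λx. (x x), ∅)}; K=[fun :: addL(4)]⟩
step 11: ⟨C=(x x); E={x↦2}; S={0↦clo(λx. (x x), ∅), 1↦clo(λx. (x x), ∅), 2↦clo(λx. (x x), ∅)}; K=[addL(4)]⟩
step 12: ⟨C=x; E={x↦2}; S={0↦clo(λx. (x x), ∅), 1↦clo(λx. (x x), ∅), 2↦clo(λx. (x x), ∅)}; K=[arg :: addL(4)]⟩
step 13: ⟨C=x; E={x↦2}; S={0↦clo(λx. (x x), ∅), 1↦clo(λx. (x x), ∅), 2↦clo(λx. (x x), ∅)}; K=[fun :: addL(4)]⟩
step 14: ⟨C=(x x); E={x↦3}; S={0↦clo(λx. (x x), ∅), 1↦clo(λx. (x x), ∅), 2↦clo(λx. (x x), ∅), 3↦clo(λx. (x x), ∅)}; K=[addL(4)]⟩
step 15: ⟨C=x; E={x↦3}; S={0↦clo(λx. (x x), ∅), 1↦clo(λx. (x x), ∅), 2↦clo(λx. (x x), ∅), 3↦clo(λx. (x x), ∅)}; K=[arg :: addL(4)]⟩
step 16: ⟨C=x; E={x↦3}; S={0↦clo(λx. (x x), ∅), 1↦clo(λx. (x x), ∅), 2↦clo(λx. (x x), ∅), 3↦clo(λx. (x x), ∅)}; K=[fun :: addL(4)]⟩
step 17: ⟨C=(x x); E={x↦4}; S={0↦clo(λx. (x x), ∅), 1↦clo(λx. (x x), ∅), 2↦clo(λx. (x x), ∅), 3↦clo(λx. (x x), ∅), 4↦clo(λx. (x x), ∅)}; K=[addL(4)]⟩
step 18: ⟨C=x; E={x↦4}; S={0↦clo(λx. (x x), ∅), 1↦clo(λx. (x x), ∅), 2↦clo(λx. (x x), ∅), 3↦clo(λx. (x x), ∅), 4↦clo(λx. (x x), ∅)}; K=[arg :: addL(4)]⟩
step 19: ⟨C=x; E={x↦4}; S={0↦clo(λx. (x x), ∅), 1↦clo(λx. (x x), ∅), 2↦clo(λx. (x x), ∅), 3↦clo(λx. (x x), ∅), 4↦clo(λx. (x x), ∅)}; K=[fun :: addL(4)]⟩
step 20: ⟨C=(x x); E={x↦5}; S={0↦clo(λx. (x x), ∅), 1↦clo(λx. (x x), ∅), 2↦clo(λx. (x x), ∅), 3↦clo(λx. (x x), ∅), 4↦clo(λx. (x x), ∅), 5↦clo(λx. (x x), ∅)}; K=[addL(4)]⟩
step 21: ⟨C=x; E={x↦5}; S={0↦clo(λx. (x x), ∅), 1↦clo(λx. (x x), ∅), 2↦clo(λx. (x x), ∅), 3↦clo(λx. (x x), ∅), 4↦clo(λx. (x x), ∅), 5↦clo(λx. (x x), ∅)}; K=[arg :: addL(4)]⟩
→ 21 transitions taken and the configuration is still not final: no result within 21 steps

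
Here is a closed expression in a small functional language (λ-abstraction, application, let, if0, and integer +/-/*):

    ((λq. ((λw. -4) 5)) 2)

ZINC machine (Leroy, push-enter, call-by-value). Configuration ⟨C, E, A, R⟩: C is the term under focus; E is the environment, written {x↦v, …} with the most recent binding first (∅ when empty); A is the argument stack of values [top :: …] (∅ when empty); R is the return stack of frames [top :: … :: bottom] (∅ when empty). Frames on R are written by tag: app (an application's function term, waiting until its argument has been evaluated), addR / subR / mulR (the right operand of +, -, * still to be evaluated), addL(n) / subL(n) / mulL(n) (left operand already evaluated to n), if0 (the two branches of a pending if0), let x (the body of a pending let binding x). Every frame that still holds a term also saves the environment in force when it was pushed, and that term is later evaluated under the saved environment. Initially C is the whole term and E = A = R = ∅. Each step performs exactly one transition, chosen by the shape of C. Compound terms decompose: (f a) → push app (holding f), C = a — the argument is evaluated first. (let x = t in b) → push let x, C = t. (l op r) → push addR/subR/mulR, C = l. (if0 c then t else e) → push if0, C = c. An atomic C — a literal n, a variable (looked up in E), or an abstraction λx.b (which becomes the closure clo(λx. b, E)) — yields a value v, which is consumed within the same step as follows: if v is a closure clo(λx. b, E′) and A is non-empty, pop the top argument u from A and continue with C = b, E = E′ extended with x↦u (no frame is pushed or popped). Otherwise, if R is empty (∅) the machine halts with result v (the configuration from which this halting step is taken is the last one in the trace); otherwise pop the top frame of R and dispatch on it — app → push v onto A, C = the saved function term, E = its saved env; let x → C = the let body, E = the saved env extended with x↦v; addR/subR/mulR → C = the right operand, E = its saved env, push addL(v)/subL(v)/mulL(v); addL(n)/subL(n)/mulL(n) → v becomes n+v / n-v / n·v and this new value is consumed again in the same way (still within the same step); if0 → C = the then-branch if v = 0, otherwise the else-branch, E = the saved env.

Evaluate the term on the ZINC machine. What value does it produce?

step 0: [C=((λq. ((λw. -4) 5)) 2) | E=∅ | A=∅ | R=∅]
step 1: [C=2 | E=∅ | A=∅ | R=[app]]
step 2: [C=(λq. ((λw. -4) 5)) | E=∅ | A=[2] | R=∅]
step 3: [C=((λw. -4) 5) | E={q↦2} | A=∅ | R=∅]
step 4: [C=5 | E={q↦2} | A=∅ | R=[app]]
step 5: [C=(λw. -4) | E={q↦2} | A=[5] | R=∅]
step 6: [C=-4 | E={w↦5, q↦2} | A=∅ | R=∅]
→ final value -4

Answer: -4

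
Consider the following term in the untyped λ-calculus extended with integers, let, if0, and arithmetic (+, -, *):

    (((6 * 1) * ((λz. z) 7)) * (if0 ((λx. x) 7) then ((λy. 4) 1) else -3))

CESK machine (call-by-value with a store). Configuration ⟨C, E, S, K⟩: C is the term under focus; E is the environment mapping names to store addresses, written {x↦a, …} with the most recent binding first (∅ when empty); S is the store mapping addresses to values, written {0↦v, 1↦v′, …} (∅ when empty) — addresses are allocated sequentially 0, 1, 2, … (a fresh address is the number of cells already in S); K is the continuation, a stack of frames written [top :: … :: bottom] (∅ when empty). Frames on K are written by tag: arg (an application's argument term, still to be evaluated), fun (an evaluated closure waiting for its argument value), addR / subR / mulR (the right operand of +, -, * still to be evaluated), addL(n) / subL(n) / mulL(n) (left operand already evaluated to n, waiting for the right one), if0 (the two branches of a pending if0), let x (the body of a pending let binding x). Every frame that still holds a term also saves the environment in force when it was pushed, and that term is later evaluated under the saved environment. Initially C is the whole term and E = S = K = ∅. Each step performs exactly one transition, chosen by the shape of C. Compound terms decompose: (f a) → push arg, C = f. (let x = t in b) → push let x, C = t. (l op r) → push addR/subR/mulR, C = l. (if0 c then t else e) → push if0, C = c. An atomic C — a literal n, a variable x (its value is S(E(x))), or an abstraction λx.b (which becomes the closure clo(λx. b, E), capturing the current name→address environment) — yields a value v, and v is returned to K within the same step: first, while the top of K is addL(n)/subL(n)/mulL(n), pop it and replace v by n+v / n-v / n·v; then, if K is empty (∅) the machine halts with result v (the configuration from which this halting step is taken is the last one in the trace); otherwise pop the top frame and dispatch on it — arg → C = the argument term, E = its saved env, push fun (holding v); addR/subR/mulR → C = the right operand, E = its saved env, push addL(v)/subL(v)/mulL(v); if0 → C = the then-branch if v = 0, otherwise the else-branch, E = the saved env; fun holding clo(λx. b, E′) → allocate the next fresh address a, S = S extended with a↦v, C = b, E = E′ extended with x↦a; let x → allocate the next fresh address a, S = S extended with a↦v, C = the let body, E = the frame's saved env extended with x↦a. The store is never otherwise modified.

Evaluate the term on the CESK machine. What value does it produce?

Answer: -126

Machine steps:
t=0: [C=(((6 * 1) * ((λz. z) 7)) * (if0 ((λx. x) 7) then ((λy. 4) 1) else -3)) | E=∅ | S=∅ | K=∅]
t=1: [C=((6 * 1) * ((λz. z) 7)) | E=∅ | S=∅ | K=[mulR]]
t=2: [C=(6 * 1) | E=∅ | S=∅ | K=[mulR :: mulR]]
t=3: [C=6 | E=∅ | S=∅ | K=[mulR :: mulR :: mulR]]
t=4: [C=1 | E=∅ | S=∅ | K=[mulL(6) :: mulR :: mulR]]
t=5: [C=((λz. z) 7) | E=∅ | S=∅ | K=[mulL(6) :: mulR]]
t=6: [C=(λz. z) | E=∅ | S=∅ | K=[arg :: mulL(6) :: mulR]]
t=7: [C=7 | E=∅ | S=∅ | K=[fun :: mulL(6) :: mulR]]
t=8: [C=z | E={z↦0} | S={0↦7} | K=[mulL(6) :: mulR]]
t=9: [C=(if0 ((λx. x) 7) then ((λy. 4) 1) else -3) | E=∅ | S={0↦7} | K=[mulL(42)]]
t=10: [C=((λx. x) 7) | E=∅ | S={0↦7} | K=[if0 :: mulL(42)]]
t=11: [C=(λx. x) | E=∅ | S={0↦7} | K=[arg :: if0 :: mulL(42)]]
t=12: [C=7 | E=∅ | S={0↦7} | K=[fun :: if0 :: mulL(42)]]
t=13: [C=x | E={x↦1} | S={0↦7, 1↦7} | K=[if0 :: mulL(42)]]
t=14: [C=-3 | E=∅ | S={0↦7, 1↦7} | K=[mulL(42)]]
→ final value -126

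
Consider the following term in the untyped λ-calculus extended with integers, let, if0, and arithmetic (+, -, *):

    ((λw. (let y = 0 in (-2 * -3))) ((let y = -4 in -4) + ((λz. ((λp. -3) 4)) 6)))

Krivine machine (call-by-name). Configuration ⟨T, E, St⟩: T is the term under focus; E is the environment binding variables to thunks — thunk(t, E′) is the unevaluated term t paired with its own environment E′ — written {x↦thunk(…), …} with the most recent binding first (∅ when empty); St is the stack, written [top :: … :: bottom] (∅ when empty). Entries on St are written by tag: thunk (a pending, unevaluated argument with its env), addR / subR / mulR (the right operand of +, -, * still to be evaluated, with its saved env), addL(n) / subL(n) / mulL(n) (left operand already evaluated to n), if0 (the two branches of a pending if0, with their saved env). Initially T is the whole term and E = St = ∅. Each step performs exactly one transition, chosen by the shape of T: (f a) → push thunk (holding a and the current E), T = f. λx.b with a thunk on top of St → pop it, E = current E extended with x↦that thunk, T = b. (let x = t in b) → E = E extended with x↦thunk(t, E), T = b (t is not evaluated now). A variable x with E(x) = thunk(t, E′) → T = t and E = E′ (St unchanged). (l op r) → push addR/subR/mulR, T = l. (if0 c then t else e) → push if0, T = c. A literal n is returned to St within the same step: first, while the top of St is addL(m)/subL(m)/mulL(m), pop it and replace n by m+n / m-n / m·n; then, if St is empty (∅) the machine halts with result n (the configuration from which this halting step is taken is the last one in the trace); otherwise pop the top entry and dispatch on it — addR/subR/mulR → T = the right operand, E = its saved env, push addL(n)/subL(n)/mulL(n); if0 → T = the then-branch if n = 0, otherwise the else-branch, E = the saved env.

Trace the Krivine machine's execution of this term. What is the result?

[0] <T=((λw. (let y = 0 in (-2 * -3))) ((let y = -4 in -4) + ((λz. ((λp. -3) 4)) 6))), E=∅, St=∅>
[1] <T=(λw. (let y = 0 in (-2 * -3))), E=∅, St=[thunk]>
[2] <T=(let y = 0 in (-2 * -3)), E={w↦thunk(((let y = -4 in -4) + ((λz. ((λp. -3) 4)) 6)), ∅)}, St=∅>
[3] <T=(-2 * -3), E={y↦thunk(0, {w↦thunk(((let y = -4 in -4) + ((λz. ((λp. -3) 4)) 6)), ∅)}), w↦thunk(((let y = -4 in -4) + ((λz. ((λp. -3) 4)) 6)), ∅)}, St=∅>
[4] <T=-2, E={y↦thunk(0, {w↦thunk(((let y = -4 in -4) + ((λz. ((λp. -3) 4)) 6)), ∅)}), w↦thunk(((let y = -4 in -4) + ((λz. ((λp. -3) 4)) 6)), ∅)}, St=[mulR]>
[5] <T=-3, E={y↦thunk(0, {w↦thunk(((let y = -4 in -4) + ((λz. ((λp. -3) 4)) 6)), ∅)}), w↦thunk(((let y = -4 in -4) + ((λz. ((λp. -3) 4)) 6)), ∅)}, St=[mulL(-2)]>
→ final value 6

Answer: 6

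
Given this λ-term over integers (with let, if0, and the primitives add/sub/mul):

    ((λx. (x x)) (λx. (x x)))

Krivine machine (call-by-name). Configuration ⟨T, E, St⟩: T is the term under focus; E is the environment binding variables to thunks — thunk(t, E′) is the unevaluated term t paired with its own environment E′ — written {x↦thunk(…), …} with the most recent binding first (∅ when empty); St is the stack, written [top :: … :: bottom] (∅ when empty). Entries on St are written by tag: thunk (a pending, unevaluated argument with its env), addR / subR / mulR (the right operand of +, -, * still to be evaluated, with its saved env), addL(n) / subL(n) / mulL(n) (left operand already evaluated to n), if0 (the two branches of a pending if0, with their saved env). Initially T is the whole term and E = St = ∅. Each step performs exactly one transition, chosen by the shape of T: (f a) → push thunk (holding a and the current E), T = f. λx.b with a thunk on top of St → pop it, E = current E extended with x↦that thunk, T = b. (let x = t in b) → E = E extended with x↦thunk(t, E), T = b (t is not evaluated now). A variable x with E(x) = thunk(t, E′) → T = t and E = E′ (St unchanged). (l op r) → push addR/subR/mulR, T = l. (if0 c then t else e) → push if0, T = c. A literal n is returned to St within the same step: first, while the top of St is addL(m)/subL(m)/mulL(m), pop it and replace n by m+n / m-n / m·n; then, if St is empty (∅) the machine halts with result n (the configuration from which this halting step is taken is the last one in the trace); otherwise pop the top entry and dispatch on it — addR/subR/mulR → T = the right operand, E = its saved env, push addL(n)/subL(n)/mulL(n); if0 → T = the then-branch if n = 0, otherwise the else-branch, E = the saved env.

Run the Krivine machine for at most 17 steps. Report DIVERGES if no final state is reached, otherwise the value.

0. ⟨T=((λx. (x x)) (λx. (x x))); E=∅; St=∅⟩
1. ⟨T=(λx. (x x)); E=∅; St=[thunk]⟩
2. ⟨T=(x x); E={x↦thunk((λx. (x x)), ∅)}; St=∅⟩
3. ⟨T=x; E={x↦thunk((λx. (x x)), ∅)}; St=[thunk]⟩
4. ⟨T=(λx. (x x)); E=∅; St=[thunk]⟩
5. ⟨T=(x x); E={x↦thunk(x, {x↦thunk((λx. (x x)), ∅)})}; St=∅⟩
6. ⟨T=x; E={x↦thunk(x, {x↦thunk((λx. (x x)), ∅)})}; St=[thunk]⟩
7. ⟨T=x; E={x↦thunk((λx. (x x)), ∅)}; St=[thunk]⟩
8. ⟨T=(λx. (x x)); E=∅; St=[thunk]⟩
9. ⟨T=(x x); E={x↦thunk(x, {x↦thunk(x, {x↦thunk((λx. (x x)), ∅)})})}; St=∅⟩
10. ⟨T=x; E={x↦thunk(x, {x↦thunk(x, {x↦thunk((λx. (x x)), ∅)})})}; St=[thunk]⟩
11. ⟨T=x; E={x↦thunk(x, {x↦thunk((λx. (x x)), ∅)})}; St=[thunk]⟩
12. ⟨T=x; E={x↦thunk((λx. (x x)), ∅)}; St=[thunk]⟩
13. ⟨T=(λx. (x x)); E=∅; St=[thunk]⟩
14. ⟨T=(x x); E={x↦thunk(x, {x↦thunk(x, {x↦thunk(x, {x↦thunk((λx. (x x)), ∅)})})})}; St=∅⟩
15. ⟨T=x; E={x↦thunk(x, {x↦thunk(x, {x↦thunk(x, {x↦thunk((λx. (x x)), ∅)})})})}; St=[thunk]⟩
16. ⟨T=x; E={x↦thunk(x, {x↦thunk(x, {x↦thunk((λx. (x x)), ∅)})})}; St=[thunk]⟩
17. ⟨T=x; E={x↦thunk(x, {x↦thunk((λx. (x x)), ∅)})}; St=[thunk]⟩
→ 17 transitions taken and the configuration is still not final: no result within 17 steps

Answer: DIVERGES (no final state within 17 steps)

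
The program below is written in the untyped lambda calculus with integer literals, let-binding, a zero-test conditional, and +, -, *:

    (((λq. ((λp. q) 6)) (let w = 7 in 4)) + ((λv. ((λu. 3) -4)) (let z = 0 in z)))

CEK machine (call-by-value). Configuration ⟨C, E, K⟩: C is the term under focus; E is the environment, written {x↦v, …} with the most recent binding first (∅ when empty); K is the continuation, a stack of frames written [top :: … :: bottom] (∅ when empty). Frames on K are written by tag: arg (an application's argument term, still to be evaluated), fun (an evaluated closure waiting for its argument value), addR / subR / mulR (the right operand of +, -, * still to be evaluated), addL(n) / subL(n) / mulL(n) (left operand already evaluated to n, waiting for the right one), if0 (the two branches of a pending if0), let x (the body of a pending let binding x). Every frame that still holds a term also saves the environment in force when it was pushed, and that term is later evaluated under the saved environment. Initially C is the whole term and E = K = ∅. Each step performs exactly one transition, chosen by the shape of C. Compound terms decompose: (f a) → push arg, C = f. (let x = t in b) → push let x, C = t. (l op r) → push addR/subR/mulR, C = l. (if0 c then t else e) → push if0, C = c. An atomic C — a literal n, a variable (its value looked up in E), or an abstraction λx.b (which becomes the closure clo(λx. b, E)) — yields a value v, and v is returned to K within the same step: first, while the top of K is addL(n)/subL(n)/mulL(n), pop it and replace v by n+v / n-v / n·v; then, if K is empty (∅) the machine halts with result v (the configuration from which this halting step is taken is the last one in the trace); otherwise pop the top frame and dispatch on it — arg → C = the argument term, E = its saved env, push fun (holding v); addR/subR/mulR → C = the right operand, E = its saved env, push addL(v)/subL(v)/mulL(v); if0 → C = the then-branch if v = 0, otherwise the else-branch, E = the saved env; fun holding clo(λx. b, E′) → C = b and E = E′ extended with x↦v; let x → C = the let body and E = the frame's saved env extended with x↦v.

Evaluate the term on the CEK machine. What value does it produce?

[0] [C=(((λq. ((λp. q) 6)) (let w = 7 in 4)) + ((λv. ((λu. 3) -4)) (let z = 0 in z))) | E=∅ | K=∅]
[1] [C=((λq. ((λp. q) 6)) (let w = 7 in 4)) | E=∅ | K=[addR]]
[2] [C=(λq. ((λp. q) 6)) | E=∅ | K=[arg :: addR]]
[3] [C=(let w = 7 in 4) | E=∅ | K=[fun :: addR]]
[4] [C=7 | E=∅ | K=[let w :: fun :: addR]]
[5] [C=4 | E={w↦7} | K=[fun :: addR]]
[6] [C=((λp. q) 6) | E={q↦4} | K=[addR]]
[7] [C=(λp. q) | E={q↦4} | K=[arg :: addR]]
[8] [C=6 | E={q↦4} | K=[fun :: addR]]
[9] [C=q | E={p↦6, q↦4} | K=[addR]]
[10] [C=((λv. ((λu. 3) -4)) (let z = 0 in z)) | E=∅ | K=[addL(4)]]
[11] [C=(λv. ((λu. 3) -4)) | E=∅ | K=[arg :: addL(4)]]
[12] [C=(let z = 0 in z) | E=∅ | K=[fun :: addL(4)]]
[13] [C=0 | E=∅ | K=[let z :: fun :: addL(4)]]
[14] [C=z | E={z↦0} | K=[fun :: addL(4)]]
[15] [C=((λu. 3) -4) | E={v↦0} | K=[addL(4)]]
[16] [C=(λu. 3) | E={v↦0} | K=[arg :: addL(4)]]
[17] [C=-4 | E={v↦0} | K=[fun :: addL(4)]]
[18] [C=3 | E={u↦-4, v↦0} | K=[addL(4)]]
→ final value 7

Answer: 7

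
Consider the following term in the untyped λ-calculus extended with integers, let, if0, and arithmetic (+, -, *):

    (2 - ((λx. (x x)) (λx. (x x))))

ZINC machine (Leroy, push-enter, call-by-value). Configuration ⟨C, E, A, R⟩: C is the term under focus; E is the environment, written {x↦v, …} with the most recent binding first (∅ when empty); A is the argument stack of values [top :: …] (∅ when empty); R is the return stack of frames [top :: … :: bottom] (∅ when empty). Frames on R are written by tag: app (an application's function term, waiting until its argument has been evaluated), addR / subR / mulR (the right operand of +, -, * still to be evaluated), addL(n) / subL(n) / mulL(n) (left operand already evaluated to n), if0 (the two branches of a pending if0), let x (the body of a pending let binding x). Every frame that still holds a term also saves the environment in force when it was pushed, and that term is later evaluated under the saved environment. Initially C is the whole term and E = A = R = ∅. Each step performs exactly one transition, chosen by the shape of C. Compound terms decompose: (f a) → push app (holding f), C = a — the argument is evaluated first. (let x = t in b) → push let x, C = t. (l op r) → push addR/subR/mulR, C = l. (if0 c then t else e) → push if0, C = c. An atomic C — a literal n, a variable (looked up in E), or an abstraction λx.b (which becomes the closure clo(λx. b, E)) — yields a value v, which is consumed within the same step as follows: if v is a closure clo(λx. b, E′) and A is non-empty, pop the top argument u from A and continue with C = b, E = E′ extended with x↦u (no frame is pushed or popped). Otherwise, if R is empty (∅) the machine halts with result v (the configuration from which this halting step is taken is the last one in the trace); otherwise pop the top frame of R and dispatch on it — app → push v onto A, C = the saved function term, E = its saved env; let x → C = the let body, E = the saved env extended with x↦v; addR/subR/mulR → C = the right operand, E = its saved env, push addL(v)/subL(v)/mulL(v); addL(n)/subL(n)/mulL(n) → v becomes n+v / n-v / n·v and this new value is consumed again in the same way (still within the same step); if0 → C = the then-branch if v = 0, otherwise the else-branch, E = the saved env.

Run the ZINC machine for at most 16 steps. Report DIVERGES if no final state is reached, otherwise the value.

Answer: DIVERGES (no final state within 16 steps)

Machine steps:
t=0: [C=(2 - ((λx. (x x)) (λx. (x x)))) | E=∅ | A=∅ | R=∅]
t=1: [C=2 | E=∅ | A=∅ | R=[subR]]
t=2: [C=((λx. (x x)) (λx. (x x))) | E=∅ | A=∅ | R=[subL(2)]]
t=3: [C=(λx. (x x)) | E=∅ | A=∅ | R=[app :: subL(2)]]
t=4: [C=(λx. (x x)) | E=∅ | A=[clo(λx. (x x), ∅)] | R=[subL(2)]]
t=5: [C=(x x) | E={x↦clo(λx. (x x), ∅)} | A=∅ | R=[subL(2)]]
t=6: [C=x | E={x↦clo(λx. (x x), ∅)} | A=∅ | R=[app :: subL(2)]]
t=7: [C=x | E={x↦clo(λx. (x x), ∅)} | A=[clo(λx. (x x), ∅)] | R=[subL(2)]]
… configuration repeats with period 3 (steps 5–7 recur indefinitely) …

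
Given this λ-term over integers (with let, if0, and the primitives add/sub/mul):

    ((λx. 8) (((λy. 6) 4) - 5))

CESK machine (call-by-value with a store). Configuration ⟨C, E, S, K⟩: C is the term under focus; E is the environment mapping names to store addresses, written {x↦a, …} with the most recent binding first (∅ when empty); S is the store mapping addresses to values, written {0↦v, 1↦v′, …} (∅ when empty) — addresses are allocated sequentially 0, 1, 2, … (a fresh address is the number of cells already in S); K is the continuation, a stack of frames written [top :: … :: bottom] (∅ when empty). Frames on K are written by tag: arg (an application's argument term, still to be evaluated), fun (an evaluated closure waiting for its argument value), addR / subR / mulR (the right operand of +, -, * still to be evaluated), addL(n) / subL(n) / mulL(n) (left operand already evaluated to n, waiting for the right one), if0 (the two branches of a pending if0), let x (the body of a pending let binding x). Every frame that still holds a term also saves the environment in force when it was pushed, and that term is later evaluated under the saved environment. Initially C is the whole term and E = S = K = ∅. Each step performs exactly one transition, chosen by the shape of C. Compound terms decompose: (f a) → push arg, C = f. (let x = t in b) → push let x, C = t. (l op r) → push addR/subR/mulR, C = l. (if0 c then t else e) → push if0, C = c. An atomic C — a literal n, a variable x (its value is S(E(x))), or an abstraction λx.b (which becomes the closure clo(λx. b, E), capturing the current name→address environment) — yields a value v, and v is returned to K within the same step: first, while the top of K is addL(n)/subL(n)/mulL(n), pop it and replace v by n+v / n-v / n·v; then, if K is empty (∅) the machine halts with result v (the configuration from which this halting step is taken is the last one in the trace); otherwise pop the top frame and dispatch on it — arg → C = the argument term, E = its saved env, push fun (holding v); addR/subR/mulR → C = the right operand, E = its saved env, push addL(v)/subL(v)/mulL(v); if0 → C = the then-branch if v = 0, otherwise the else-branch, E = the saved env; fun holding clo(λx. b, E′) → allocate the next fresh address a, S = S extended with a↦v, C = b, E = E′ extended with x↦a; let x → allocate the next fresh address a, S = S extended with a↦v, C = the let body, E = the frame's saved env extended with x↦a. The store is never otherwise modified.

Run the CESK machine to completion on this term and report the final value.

Answer: 8

Execution trace:
step 0: ⟨C=((λx. 8) (((λy. 6) 4) - 5)); E=∅; S=∅; K=∅⟩
step 1: ⟨C=(λx. 8); E=∅; S=∅; K=[arg]⟩
step 2: ⟨C=(((λy. 6) 4) - 5); E=∅; S=∅; K=[fun]⟩
step 3: ⟨C=((λy. 6) 4); E=∅; S=∅; K=[subR :: fun]⟩
step 4: ⟨C=(λy. 6); E=∅; S=∅; K=[arg :: subR :: fun]⟩
step 5: ⟨C=4; E=∅; S=∅; K=[fun :: subR :: fun]⟩
step 6: ⟨C=6; E={y↦0}; S={0↦4}; K=[subR :: fun]⟩
step 7: ⟨C=5; E=∅; S={0↦4}; K=[subL(6) :: fun]⟩
step 8: ⟨C=8; E={x↦1}; S={0↦4, 1↦1}; K=∅⟩
→ final value 8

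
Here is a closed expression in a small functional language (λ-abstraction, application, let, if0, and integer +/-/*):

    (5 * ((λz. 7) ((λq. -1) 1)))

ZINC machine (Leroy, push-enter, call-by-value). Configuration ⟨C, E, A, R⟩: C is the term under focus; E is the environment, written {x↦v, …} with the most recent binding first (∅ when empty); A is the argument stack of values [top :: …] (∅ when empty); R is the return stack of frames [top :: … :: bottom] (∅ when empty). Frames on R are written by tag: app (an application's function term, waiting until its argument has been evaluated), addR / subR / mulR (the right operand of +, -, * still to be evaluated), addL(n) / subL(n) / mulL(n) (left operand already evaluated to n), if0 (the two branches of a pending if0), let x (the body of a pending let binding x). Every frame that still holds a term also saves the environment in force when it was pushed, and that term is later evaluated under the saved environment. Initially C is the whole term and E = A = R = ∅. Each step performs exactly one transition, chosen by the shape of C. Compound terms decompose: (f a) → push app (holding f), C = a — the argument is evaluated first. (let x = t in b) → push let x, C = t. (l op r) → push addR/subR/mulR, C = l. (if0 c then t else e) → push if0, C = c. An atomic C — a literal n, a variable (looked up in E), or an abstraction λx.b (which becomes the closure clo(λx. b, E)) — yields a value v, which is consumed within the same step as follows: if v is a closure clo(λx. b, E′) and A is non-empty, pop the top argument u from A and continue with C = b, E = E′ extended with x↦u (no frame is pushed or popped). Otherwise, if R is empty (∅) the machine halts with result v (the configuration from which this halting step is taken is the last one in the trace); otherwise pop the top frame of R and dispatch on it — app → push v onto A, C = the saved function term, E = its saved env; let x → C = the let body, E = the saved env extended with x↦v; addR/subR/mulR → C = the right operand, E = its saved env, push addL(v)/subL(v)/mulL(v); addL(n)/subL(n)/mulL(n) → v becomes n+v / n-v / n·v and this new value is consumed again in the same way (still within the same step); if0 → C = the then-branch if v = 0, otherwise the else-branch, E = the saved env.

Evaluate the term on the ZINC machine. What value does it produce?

t=0: ⟨C=(5 * ((λz. 7) ((λq. -1) 1))); E=∅; A=∅; R=∅⟩
t=1: ⟨C=5; E=∅; A=∅; R=[mulR]⟩
t=2: ⟨C=((λz. 7) ((λq. -1) 1)); E=∅; A=∅; R=[mulL(5)]⟩
t=3: ⟨C=((λq. -1) 1); E=∅; A=∅; R=[app :: mulL(5)]⟩
t=4: ⟨C=1; E=∅; A=∅; R=[app :: app :: mulL(5)]⟩
t=5: ⟨C=(λq. -1); E=∅; A=[1]; R=[app :: mulL(5)]⟩
t=6: ⟨C=-1; E={q↦1}; A=∅; R=[app :: mulL(5)]⟩
t=7: ⟨C=(λz. 7); E=∅; A=[-1]; R=[mulL(5)]⟩
t=8: ⟨C=7; E={z↦-1}; A=∅; R=[mulL(5)]⟩
→ final value 35

Answer: 35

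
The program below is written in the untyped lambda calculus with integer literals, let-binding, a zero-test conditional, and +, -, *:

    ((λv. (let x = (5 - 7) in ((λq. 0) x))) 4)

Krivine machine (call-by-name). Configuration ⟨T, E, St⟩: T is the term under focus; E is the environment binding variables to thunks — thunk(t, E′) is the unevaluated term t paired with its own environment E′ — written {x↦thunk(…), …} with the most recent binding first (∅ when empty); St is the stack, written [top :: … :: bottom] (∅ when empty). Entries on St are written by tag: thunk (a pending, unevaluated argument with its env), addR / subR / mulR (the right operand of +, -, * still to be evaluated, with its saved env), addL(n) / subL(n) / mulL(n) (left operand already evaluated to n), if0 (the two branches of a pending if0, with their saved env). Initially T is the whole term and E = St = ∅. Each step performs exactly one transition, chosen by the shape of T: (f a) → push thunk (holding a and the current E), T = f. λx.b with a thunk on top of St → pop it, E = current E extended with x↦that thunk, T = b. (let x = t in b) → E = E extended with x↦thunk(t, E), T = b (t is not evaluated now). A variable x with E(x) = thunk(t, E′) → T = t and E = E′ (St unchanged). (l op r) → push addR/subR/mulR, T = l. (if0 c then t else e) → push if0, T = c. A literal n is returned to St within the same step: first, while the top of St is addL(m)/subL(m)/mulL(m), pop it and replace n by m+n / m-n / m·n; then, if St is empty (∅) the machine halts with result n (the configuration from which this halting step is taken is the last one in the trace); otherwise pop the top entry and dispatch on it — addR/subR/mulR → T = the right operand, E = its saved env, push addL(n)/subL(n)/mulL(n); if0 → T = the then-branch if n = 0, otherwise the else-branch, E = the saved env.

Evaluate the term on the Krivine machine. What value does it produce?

Answer: 0

Machine steps:
step 0: ⟨T=((λv. (let x = (5 - 7) in ((λq. 0) x))) 4); E=∅; St=∅⟩
step 1: ⟨T=(λv. (let x = (5 - 7) in ((λq. 0) x))); E=∅; St=[thunk]⟩
step 2: ⟨T=(let x = (5 - 7) in ((λq. 0) x)); E={v↦thunk(4, ∅)}; St=∅⟩
step 3: ⟨T=((λq. 0) x); E={x↦thunk((5 - 7), {v↦thunk(4, ∅)}), v↦thunk(4, ∅)}; St=∅⟩
step 4: ⟨T=(λq. 0); E={x↦thunk((5 - 7), {v↦thunk(4, ∅)}), v↦thunk(4, ∅)}; St=[thunk]⟩
step 5: ⟨T=0; E={q↦thunk(x, {x↦thunk((5 - 7), {v↦thunk(4, ∅)}), v↦thunk(4, ∅)}), x↦thunk((5 - 7), {v↦thunk(4, ∅)}), v↦thunk(4, ∅)}; St=∅⟩
→ final value 0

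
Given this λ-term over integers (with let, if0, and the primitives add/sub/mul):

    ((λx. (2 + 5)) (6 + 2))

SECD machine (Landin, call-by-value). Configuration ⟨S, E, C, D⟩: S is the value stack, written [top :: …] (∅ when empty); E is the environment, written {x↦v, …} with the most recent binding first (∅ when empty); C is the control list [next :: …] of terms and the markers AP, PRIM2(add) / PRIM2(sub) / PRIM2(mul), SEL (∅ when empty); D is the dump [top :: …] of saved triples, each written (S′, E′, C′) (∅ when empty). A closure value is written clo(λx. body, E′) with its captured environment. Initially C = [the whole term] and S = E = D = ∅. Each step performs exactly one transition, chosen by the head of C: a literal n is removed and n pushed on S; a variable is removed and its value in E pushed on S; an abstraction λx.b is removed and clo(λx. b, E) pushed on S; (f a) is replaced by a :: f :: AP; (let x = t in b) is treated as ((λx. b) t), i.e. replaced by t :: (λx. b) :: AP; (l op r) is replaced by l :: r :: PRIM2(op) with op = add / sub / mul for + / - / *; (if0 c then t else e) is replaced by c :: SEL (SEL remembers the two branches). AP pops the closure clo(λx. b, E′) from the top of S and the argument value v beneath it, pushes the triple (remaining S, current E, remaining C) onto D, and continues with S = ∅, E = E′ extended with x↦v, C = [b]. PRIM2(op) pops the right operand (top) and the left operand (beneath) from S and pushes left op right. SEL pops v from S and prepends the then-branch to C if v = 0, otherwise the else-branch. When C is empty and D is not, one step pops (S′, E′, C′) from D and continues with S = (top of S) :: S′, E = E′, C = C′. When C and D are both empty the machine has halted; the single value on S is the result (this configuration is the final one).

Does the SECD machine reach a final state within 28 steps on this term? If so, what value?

[0] <S=∅, E=∅, C=[((λx. (2 + 5)) (6 + 2))], D=∅>
[1] <S=∅, E=∅, C=[(6 + 2) :: (λx. (2 + 5)) :: AP], D=∅>
[2] <S=∅, E=∅, C=[6 :: 2 :: PRIM2(add) :: (λx. (2 + 5)) :: AP], D=∅>
[3] <S=[6], E=∅, C=[2 :: PRIM2(add) :: (λx. (2 + 5)) :: AP], D=∅>
[4] <S=[2 :: 6], E=∅, C=[PRIM2(add) :: (λx. (2 + 5)) :: AP], D=∅>
[5] <S=[8], E=∅, C=[(λx. (2 + 5)) :: AP], D=∅>
[6] <S=[clo(λx. (2 + 5), ∅) :: 8], E=∅, C=[AP], D=∅>
[7] <S=∅, E={x↦8}, C=[(2 + 5)], D=[(∅, ∅, ∅)]>
[8] <S=∅, E={x↦8}, C=[2 :: 5 :: PRIM2(add)], D=[(∅, ∅, ∅)]>
[9] <S=[2], E={x↦8}, C=[5 :: PRIM2(add)], D=[(∅, ∅, ∅)]>
[10] <S=[5 :: 2], E={x↦8}, C=[PRIM2(add)], D=[(∅, ∅, ∅)]>
[11] <S=[7], E={x↦8}, C=∅, D=[(∅, ∅, ∅)]>
[12] <S=[7], E=∅, C=∅, D=∅>
→ final value 7

Answer: 7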